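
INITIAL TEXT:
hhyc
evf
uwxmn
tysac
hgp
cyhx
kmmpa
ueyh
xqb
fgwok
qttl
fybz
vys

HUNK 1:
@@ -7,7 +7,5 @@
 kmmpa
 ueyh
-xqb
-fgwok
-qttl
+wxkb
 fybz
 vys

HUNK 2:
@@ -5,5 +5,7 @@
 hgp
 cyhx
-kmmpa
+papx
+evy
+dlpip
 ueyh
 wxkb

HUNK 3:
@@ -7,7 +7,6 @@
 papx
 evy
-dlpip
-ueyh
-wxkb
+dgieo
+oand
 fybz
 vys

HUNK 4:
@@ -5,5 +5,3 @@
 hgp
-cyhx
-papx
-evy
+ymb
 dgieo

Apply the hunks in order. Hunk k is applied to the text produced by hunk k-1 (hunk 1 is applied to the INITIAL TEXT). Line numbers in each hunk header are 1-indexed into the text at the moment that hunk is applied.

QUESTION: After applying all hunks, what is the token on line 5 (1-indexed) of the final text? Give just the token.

Answer: hgp

Derivation:
Hunk 1: at line 7 remove [xqb,fgwok,qttl] add [wxkb] -> 11 lines: hhyc evf uwxmn tysac hgp cyhx kmmpa ueyh wxkb fybz vys
Hunk 2: at line 5 remove [kmmpa] add [papx,evy,dlpip] -> 13 lines: hhyc evf uwxmn tysac hgp cyhx papx evy dlpip ueyh wxkb fybz vys
Hunk 3: at line 7 remove [dlpip,ueyh,wxkb] add [dgieo,oand] -> 12 lines: hhyc evf uwxmn tysac hgp cyhx papx evy dgieo oand fybz vys
Hunk 4: at line 5 remove [cyhx,papx,evy] add [ymb] -> 10 lines: hhyc evf uwxmn tysac hgp ymb dgieo oand fybz vys
Final line 5: hgp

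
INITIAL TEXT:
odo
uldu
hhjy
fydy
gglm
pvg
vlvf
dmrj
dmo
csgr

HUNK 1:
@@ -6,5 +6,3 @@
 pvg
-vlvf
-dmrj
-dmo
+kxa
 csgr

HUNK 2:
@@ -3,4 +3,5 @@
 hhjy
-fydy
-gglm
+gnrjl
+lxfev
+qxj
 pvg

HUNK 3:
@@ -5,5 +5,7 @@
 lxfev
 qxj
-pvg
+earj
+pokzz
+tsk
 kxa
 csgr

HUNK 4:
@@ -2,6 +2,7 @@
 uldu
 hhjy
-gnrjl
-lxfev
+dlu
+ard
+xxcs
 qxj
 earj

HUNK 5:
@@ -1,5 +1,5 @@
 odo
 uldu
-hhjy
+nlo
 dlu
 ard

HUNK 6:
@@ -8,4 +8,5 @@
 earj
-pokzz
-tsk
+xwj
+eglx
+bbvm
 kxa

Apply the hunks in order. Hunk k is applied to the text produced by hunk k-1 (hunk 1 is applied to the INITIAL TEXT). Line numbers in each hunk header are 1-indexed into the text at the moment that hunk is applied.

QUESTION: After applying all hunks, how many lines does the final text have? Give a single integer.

Hunk 1: at line 6 remove [vlvf,dmrj,dmo] add [kxa] -> 8 lines: odo uldu hhjy fydy gglm pvg kxa csgr
Hunk 2: at line 3 remove [fydy,gglm] add [gnrjl,lxfev,qxj] -> 9 lines: odo uldu hhjy gnrjl lxfev qxj pvg kxa csgr
Hunk 3: at line 5 remove [pvg] add [earj,pokzz,tsk] -> 11 lines: odo uldu hhjy gnrjl lxfev qxj earj pokzz tsk kxa csgr
Hunk 4: at line 2 remove [gnrjl,lxfev] add [dlu,ard,xxcs] -> 12 lines: odo uldu hhjy dlu ard xxcs qxj earj pokzz tsk kxa csgr
Hunk 5: at line 1 remove [hhjy] add [nlo] -> 12 lines: odo uldu nlo dlu ard xxcs qxj earj pokzz tsk kxa csgr
Hunk 6: at line 8 remove [pokzz,tsk] add [xwj,eglx,bbvm] -> 13 lines: odo uldu nlo dlu ard xxcs qxj earj xwj eglx bbvm kxa csgr
Final line count: 13

Answer: 13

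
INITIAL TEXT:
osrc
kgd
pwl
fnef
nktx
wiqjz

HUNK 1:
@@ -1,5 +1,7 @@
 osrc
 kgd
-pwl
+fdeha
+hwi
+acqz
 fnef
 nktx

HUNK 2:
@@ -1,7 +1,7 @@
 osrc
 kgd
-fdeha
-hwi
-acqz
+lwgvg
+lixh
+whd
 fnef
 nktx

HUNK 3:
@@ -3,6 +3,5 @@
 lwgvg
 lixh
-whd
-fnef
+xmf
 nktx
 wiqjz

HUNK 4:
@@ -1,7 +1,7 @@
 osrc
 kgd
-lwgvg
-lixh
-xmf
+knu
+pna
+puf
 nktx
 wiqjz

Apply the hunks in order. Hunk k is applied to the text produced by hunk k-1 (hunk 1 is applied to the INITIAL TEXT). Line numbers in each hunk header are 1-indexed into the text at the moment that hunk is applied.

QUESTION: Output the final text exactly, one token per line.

Answer: osrc
kgd
knu
pna
puf
nktx
wiqjz

Derivation:
Hunk 1: at line 1 remove [pwl] add [fdeha,hwi,acqz] -> 8 lines: osrc kgd fdeha hwi acqz fnef nktx wiqjz
Hunk 2: at line 1 remove [fdeha,hwi,acqz] add [lwgvg,lixh,whd] -> 8 lines: osrc kgd lwgvg lixh whd fnef nktx wiqjz
Hunk 3: at line 3 remove [whd,fnef] add [xmf] -> 7 lines: osrc kgd lwgvg lixh xmf nktx wiqjz
Hunk 4: at line 1 remove [lwgvg,lixh,xmf] add [knu,pna,puf] -> 7 lines: osrc kgd knu pna puf nktx wiqjz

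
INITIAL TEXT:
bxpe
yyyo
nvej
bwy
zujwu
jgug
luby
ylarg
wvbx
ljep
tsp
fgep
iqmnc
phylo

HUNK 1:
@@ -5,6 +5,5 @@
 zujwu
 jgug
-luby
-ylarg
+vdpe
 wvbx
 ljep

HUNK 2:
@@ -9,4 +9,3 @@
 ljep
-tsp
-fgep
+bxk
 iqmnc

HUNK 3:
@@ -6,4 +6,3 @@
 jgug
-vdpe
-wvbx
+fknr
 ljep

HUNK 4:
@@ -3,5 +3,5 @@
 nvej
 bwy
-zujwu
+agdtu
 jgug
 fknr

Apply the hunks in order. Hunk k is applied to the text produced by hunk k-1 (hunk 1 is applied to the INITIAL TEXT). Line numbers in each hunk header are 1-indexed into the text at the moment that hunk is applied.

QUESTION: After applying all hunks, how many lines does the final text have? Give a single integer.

Answer: 11

Derivation:
Hunk 1: at line 5 remove [luby,ylarg] add [vdpe] -> 13 lines: bxpe yyyo nvej bwy zujwu jgug vdpe wvbx ljep tsp fgep iqmnc phylo
Hunk 2: at line 9 remove [tsp,fgep] add [bxk] -> 12 lines: bxpe yyyo nvej bwy zujwu jgug vdpe wvbx ljep bxk iqmnc phylo
Hunk 3: at line 6 remove [vdpe,wvbx] add [fknr] -> 11 lines: bxpe yyyo nvej bwy zujwu jgug fknr ljep bxk iqmnc phylo
Hunk 4: at line 3 remove [zujwu] add [agdtu] -> 11 lines: bxpe yyyo nvej bwy agdtu jgug fknr ljep bxk iqmnc phylo
Final line count: 11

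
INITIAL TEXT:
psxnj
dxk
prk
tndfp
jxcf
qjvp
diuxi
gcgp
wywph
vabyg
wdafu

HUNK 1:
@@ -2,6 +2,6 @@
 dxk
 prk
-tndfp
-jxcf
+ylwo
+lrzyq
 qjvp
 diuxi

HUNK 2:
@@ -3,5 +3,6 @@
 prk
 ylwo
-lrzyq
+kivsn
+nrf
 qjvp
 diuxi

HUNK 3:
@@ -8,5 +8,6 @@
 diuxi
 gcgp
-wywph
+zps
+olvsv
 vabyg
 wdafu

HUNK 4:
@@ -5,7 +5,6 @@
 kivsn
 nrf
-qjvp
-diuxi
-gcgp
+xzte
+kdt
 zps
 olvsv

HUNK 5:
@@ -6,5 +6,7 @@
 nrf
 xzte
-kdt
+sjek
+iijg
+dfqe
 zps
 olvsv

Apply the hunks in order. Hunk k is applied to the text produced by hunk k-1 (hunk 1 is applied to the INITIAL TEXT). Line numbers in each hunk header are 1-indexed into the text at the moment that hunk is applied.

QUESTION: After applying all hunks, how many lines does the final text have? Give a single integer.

Answer: 14

Derivation:
Hunk 1: at line 2 remove [tndfp,jxcf] add [ylwo,lrzyq] -> 11 lines: psxnj dxk prk ylwo lrzyq qjvp diuxi gcgp wywph vabyg wdafu
Hunk 2: at line 3 remove [lrzyq] add [kivsn,nrf] -> 12 lines: psxnj dxk prk ylwo kivsn nrf qjvp diuxi gcgp wywph vabyg wdafu
Hunk 3: at line 8 remove [wywph] add [zps,olvsv] -> 13 lines: psxnj dxk prk ylwo kivsn nrf qjvp diuxi gcgp zps olvsv vabyg wdafu
Hunk 4: at line 5 remove [qjvp,diuxi,gcgp] add [xzte,kdt] -> 12 lines: psxnj dxk prk ylwo kivsn nrf xzte kdt zps olvsv vabyg wdafu
Hunk 5: at line 6 remove [kdt] add [sjek,iijg,dfqe] -> 14 lines: psxnj dxk prk ylwo kivsn nrf xzte sjek iijg dfqe zps olvsv vabyg wdafu
Final line count: 14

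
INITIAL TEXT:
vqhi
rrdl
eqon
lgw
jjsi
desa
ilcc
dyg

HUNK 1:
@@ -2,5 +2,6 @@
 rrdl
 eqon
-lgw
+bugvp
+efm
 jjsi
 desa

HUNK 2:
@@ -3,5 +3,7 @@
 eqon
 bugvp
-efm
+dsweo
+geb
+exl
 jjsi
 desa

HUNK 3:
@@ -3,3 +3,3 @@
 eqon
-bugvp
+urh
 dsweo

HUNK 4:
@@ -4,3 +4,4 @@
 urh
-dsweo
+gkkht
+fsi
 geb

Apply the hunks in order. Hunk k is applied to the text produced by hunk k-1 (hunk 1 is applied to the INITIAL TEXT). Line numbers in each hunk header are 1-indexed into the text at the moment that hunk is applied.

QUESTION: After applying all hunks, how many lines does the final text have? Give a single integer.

Hunk 1: at line 2 remove [lgw] add [bugvp,efm] -> 9 lines: vqhi rrdl eqon bugvp efm jjsi desa ilcc dyg
Hunk 2: at line 3 remove [efm] add [dsweo,geb,exl] -> 11 lines: vqhi rrdl eqon bugvp dsweo geb exl jjsi desa ilcc dyg
Hunk 3: at line 3 remove [bugvp] add [urh] -> 11 lines: vqhi rrdl eqon urh dsweo geb exl jjsi desa ilcc dyg
Hunk 4: at line 4 remove [dsweo] add [gkkht,fsi] -> 12 lines: vqhi rrdl eqon urh gkkht fsi geb exl jjsi desa ilcc dyg
Final line count: 12

Answer: 12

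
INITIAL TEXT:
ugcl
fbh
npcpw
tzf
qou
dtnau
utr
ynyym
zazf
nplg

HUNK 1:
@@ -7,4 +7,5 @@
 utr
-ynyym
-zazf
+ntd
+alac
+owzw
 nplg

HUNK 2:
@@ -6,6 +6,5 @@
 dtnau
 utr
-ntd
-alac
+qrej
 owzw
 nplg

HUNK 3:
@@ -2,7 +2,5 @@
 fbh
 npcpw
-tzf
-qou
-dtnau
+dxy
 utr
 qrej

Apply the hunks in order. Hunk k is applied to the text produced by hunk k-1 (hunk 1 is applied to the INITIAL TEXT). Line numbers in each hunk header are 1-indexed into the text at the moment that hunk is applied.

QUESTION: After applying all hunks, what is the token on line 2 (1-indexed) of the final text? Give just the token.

Hunk 1: at line 7 remove [ynyym,zazf] add [ntd,alac,owzw] -> 11 lines: ugcl fbh npcpw tzf qou dtnau utr ntd alac owzw nplg
Hunk 2: at line 6 remove [ntd,alac] add [qrej] -> 10 lines: ugcl fbh npcpw tzf qou dtnau utr qrej owzw nplg
Hunk 3: at line 2 remove [tzf,qou,dtnau] add [dxy] -> 8 lines: ugcl fbh npcpw dxy utr qrej owzw nplg
Final line 2: fbh

Answer: fbh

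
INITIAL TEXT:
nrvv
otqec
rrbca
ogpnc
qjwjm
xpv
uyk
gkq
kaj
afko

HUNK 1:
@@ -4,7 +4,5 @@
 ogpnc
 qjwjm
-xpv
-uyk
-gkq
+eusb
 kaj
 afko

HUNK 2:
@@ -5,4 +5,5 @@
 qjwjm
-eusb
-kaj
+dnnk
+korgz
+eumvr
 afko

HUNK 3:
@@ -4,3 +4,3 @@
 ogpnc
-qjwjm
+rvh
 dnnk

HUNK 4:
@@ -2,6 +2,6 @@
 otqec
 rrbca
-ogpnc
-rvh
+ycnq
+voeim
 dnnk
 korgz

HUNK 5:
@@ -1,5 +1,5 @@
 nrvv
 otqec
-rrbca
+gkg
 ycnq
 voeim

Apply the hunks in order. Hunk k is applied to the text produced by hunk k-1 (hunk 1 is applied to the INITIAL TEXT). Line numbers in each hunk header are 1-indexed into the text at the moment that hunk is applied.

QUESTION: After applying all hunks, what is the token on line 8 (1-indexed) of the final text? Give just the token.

Hunk 1: at line 4 remove [xpv,uyk,gkq] add [eusb] -> 8 lines: nrvv otqec rrbca ogpnc qjwjm eusb kaj afko
Hunk 2: at line 5 remove [eusb,kaj] add [dnnk,korgz,eumvr] -> 9 lines: nrvv otqec rrbca ogpnc qjwjm dnnk korgz eumvr afko
Hunk 3: at line 4 remove [qjwjm] add [rvh] -> 9 lines: nrvv otqec rrbca ogpnc rvh dnnk korgz eumvr afko
Hunk 4: at line 2 remove [ogpnc,rvh] add [ycnq,voeim] -> 9 lines: nrvv otqec rrbca ycnq voeim dnnk korgz eumvr afko
Hunk 5: at line 1 remove [rrbca] add [gkg] -> 9 lines: nrvv otqec gkg ycnq voeim dnnk korgz eumvr afko
Final line 8: eumvr

Answer: eumvr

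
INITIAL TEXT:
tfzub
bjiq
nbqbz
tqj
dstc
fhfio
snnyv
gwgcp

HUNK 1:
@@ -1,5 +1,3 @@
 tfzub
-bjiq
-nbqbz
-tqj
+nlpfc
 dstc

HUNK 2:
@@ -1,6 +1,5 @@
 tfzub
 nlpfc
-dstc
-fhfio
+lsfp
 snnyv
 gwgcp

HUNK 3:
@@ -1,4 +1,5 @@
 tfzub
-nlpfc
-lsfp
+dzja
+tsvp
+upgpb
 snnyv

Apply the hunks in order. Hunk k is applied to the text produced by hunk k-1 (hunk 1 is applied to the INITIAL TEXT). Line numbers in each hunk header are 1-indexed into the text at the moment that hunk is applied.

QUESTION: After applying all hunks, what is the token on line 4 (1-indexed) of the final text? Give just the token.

Answer: upgpb

Derivation:
Hunk 1: at line 1 remove [bjiq,nbqbz,tqj] add [nlpfc] -> 6 lines: tfzub nlpfc dstc fhfio snnyv gwgcp
Hunk 2: at line 1 remove [dstc,fhfio] add [lsfp] -> 5 lines: tfzub nlpfc lsfp snnyv gwgcp
Hunk 3: at line 1 remove [nlpfc,lsfp] add [dzja,tsvp,upgpb] -> 6 lines: tfzub dzja tsvp upgpb snnyv gwgcp
Final line 4: upgpb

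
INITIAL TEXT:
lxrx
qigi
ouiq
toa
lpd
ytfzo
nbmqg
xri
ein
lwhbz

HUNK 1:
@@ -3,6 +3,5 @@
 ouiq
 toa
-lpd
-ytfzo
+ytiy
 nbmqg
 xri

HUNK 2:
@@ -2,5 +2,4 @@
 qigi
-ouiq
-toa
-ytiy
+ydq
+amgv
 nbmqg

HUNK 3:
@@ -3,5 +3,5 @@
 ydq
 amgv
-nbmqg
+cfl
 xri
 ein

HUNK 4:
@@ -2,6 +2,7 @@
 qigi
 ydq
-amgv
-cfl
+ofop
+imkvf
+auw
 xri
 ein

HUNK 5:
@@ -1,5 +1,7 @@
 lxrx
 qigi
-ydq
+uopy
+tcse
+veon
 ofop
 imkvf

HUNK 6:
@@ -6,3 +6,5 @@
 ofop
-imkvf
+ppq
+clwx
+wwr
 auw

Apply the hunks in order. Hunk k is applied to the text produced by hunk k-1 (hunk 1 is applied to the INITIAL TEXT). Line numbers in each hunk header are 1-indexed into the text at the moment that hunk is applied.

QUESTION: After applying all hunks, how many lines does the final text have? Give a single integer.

Answer: 13

Derivation:
Hunk 1: at line 3 remove [lpd,ytfzo] add [ytiy] -> 9 lines: lxrx qigi ouiq toa ytiy nbmqg xri ein lwhbz
Hunk 2: at line 2 remove [ouiq,toa,ytiy] add [ydq,amgv] -> 8 lines: lxrx qigi ydq amgv nbmqg xri ein lwhbz
Hunk 3: at line 3 remove [nbmqg] add [cfl] -> 8 lines: lxrx qigi ydq amgv cfl xri ein lwhbz
Hunk 4: at line 2 remove [amgv,cfl] add [ofop,imkvf,auw] -> 9 lines: lxrx qigi ydq ofop imkvf auw xri ein lwhbz
Hunk 5: at line 1 remove [ydq] add [uopy,tcse,veon] -> 11 lines: lxrx qigi uopy tcse veon ofop imkvf auw xri ein lwhbz
Hunk 6: at line 6 remove [imkvf] add [ppq,clwx,wwr] -> 13 lines: lxrx qigi uopy tcse veon ofop ppq clwx wwr auw xri ein lwhbz
Final line count: 13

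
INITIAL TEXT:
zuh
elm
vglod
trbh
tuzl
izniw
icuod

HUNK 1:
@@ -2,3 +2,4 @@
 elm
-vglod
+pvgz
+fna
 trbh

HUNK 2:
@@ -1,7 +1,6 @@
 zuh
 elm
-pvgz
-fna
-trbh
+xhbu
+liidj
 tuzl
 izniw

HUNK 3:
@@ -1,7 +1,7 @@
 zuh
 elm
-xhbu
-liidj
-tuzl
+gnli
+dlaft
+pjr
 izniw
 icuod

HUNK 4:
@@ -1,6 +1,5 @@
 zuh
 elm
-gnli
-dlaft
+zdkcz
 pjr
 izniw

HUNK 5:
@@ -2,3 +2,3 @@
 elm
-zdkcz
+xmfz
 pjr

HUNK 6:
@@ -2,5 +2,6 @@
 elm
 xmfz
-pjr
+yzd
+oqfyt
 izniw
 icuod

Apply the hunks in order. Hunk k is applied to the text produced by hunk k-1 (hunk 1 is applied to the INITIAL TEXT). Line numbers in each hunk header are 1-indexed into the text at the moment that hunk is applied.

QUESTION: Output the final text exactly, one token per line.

Hunk 1: at line 2 remove [vglod] add [pvgz,fna] -> 8 lines: zuh elm pvgz fna trbh tuzl izniw icuod
Hunk 2: at line 1 remove [pvgz,fna,trbh] add [xhbu,liidj] -> 7 lines: zuh elm xhbu liidj tuzl izniw icuod
Hunk 3: at line 1 remove [xhbu,liidj,tuzl] add [gnli,dlaft,pjr] -> 7 lines: zuh elm gnli dlaft pjr izniw icuod
Hunk 4: at line 1 remove [gnli,dlaft] add [zdkcz] -> 6 lines: zuh elm zdkcz pjr izniw icuod
Hunk 5: at line 2 remove [zdkcz] add [xmfz] -> 6 lines: zuh elm xmfz pjr izniw icuod
Hunk 6: at line 2 remove [pjr] add [yzd,oqfyt] -> 7 lines: zuh elm xmfz yzd oqfyt izniw icuod

Answer: zuh
elm
xmfz
yzd
oqfyt
izniw
icuod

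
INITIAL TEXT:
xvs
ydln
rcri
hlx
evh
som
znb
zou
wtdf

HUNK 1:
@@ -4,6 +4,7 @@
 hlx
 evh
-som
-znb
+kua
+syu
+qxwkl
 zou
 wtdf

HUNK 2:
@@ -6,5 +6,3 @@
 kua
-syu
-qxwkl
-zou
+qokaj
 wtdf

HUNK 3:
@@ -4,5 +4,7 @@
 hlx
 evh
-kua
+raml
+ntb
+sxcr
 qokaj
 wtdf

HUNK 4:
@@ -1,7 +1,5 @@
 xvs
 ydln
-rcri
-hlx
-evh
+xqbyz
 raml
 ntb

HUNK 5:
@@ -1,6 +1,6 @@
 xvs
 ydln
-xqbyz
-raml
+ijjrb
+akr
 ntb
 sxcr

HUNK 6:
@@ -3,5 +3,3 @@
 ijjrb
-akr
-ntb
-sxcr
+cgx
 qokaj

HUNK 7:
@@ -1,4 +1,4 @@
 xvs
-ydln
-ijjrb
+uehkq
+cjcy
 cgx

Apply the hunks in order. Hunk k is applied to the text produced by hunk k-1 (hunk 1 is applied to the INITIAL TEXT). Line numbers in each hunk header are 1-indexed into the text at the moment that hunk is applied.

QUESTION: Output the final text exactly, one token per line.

Hunk 1: at line 4 remove [som,znb] add [kua,syu,qxwkl] -> 10 lines: xvs ydln rcri hlx evh kua syu qxwkl zou wtdf
Hunk 2: at line 6 remove [syu,qxwkl,zou] add [qokaj] -> 8 lines: xvs ydln rcri hlx evh kua qokaj wtdf
Hunk 3: at line 4 remove [kua] add [raml,ntb,sxcr] -> 10 lines: xvs ydln rcri hlx evh raml ntb sxcr qokaj wtdf
Hunk 4: at line 1 remove [rcri,hlx,evh] add [xqbyz] -> 8 lines: xvs ydln xqbyz raml ntb sxcr qokaj wtdf
Hunk 5: at line 1 remove [xqbyz,raml] add [ijjrb,akr] -> 8 lines: xvs ydln ijjrb akr ntb sxcr qokaj wtdf
Hunk 6: at line 3 remove [akr,ntb,sxcr] add [cgx] -> 6 lines: xvs ydln ijjrb cgx qokaj wtdf
Hunk 7: at line 1 remove [ydln,ijjrb] add [uehkq,cjcy] -> 6 lines: xvs uehkq cjcy cgx qokaj wtdf

Answer: xvs
uehkq
cjcy
cgx
qokaj
wtdf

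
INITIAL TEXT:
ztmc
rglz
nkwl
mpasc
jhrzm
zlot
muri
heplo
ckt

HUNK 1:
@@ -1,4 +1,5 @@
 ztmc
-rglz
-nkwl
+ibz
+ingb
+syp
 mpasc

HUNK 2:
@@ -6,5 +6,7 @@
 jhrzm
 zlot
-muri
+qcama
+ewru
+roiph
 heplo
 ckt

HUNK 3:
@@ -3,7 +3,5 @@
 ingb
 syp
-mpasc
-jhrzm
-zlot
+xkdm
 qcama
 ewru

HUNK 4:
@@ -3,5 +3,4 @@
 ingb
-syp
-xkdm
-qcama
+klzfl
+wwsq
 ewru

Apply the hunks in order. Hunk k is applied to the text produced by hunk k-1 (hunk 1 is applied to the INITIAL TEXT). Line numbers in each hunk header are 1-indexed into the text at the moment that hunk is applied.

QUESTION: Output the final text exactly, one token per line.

Answer: ztmc
ibz
ingb
klzfl
wwsq
ewru
roiph
heplo
ckt

Derivation:
Hunk 1: at line 1 remove [rglz,nkwl] add [ibz,ingb,syp] -> 10 lines: ztmc ibz ingb syp mpasc jhrzm zlot muri heplo ckt
Hunk 2: at line 6 remove [muri] add [qcama,ewru,roiph] -> 12 lines: ztmc ibz ingb syp mpasc jhrzm zlot qcama ewru roiph heplo ckt
Hunk 3: at line 3 remove [mpasc,jhrzm,zlot] add [xkdm] -> 10 lines: ztmc ibz ingb syp xkdm qcama ewru roiph heplo ckt
Hunk 4: at line 3 remove [syp,xkdm,qcama] add [klzfl,wwsq] -> 9 lines: ztmc ibz ingb klzfl wwsq ewru roiph heplo ckt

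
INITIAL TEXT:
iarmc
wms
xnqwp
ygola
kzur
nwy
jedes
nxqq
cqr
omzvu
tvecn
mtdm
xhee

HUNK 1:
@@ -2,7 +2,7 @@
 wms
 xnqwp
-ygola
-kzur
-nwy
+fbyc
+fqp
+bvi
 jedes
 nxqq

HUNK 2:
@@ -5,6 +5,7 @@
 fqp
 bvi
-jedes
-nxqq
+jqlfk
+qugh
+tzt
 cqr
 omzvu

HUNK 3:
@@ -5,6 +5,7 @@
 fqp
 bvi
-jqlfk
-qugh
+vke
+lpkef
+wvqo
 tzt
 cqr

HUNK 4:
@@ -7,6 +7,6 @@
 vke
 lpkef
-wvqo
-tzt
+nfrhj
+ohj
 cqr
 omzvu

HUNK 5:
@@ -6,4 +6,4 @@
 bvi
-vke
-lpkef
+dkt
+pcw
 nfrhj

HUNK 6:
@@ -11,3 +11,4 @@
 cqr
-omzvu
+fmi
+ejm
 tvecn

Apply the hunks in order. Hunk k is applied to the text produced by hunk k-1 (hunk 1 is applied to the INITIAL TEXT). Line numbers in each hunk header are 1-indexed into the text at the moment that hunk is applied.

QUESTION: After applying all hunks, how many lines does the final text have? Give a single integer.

Answer: 16

Derivation:
Hunk 1: at line 2 remove [ygola,kzur,nwy] add [fbyc,fqp,bvi] -> 13 lines: iarmc wms xnqwp fbyc fqp bvi jedes nxqq cqr omzvu tvecn mtdm xhee
Hunk 2: at line 5 remove [jedes,nxqq] add [jqlfk,qugh,tzt] -> 14 lines: iarmc wms xnqwp fbyc fqp bvi jqlfk qugh tzt cqr omzvu tvecn mtdm xhee
Hunk 3: at line 5 remove [jqlfk,qugh] add [vke,lpkef,wvqo] -> 15 lines: iarmc wms xnqwp fbyc fqp bvi vke lpkef wvqo tzt cqr omzvu tvecn mtdm xhee
Hunk 4: at line 7 remove [wvqo,tzt] add [nfrhj,ohj] -> 15 lines: iarmc wms xnqwp fbyc fqp bvi vke lpkef nfrhj ohj cqr omzvu tvecn mtdm xhee
Hunk 5: at line 6 remove [vke,lpkef] add [dkt,pcw] -> 15 lines: iarmc wms xnqwp fbyc fqp bvi dkt pcw nfrhj ohj cqr omzvu tvecn mtdm xhee
Hunk 6: at line 11 remove [omzvu] add [fmi,ejm] -> 16 lines: iarmc wms xnqwp fbyc fqp bvi dkt pcw nfrhj ohj cqr fmi ejm tvecn mtdm xhee
Final line count: 16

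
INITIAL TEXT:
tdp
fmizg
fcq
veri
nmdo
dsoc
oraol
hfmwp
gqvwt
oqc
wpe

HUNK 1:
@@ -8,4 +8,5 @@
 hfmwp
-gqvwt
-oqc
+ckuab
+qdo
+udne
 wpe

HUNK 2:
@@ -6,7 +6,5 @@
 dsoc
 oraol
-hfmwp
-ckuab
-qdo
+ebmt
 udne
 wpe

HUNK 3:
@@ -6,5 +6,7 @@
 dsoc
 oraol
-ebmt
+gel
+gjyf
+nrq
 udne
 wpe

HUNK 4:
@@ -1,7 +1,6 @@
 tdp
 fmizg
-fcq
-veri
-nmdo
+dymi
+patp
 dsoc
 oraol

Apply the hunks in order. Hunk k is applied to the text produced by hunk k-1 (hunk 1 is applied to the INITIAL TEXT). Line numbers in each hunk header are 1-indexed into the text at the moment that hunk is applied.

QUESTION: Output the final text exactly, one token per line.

Hunk 1: at line 8 remove [gqvwt,oqc] add [ckuab,qdo,udne] -> 12 lines: tdp fmizg fcq veri nmdo dsoc oraol hfmwp ckuab qdo udne wpe
Hunk 2: at line 6 remove [hfmwp,ckuab,qdo] add [ebmt] -> 10 lines: tdp fmizg fcq veri nmdo dsoc oraol ebmt udne wpe
Hunk 3: at line 6 remove [ebmt] add [gel,gjyf,nrq] -> 12 lines: tdp fmizg fcq veri nmdo dsoc oraol gel gjyf nrq udne wpe
Hunk 4: at line 1 remove [fcq,veri,nmdo] add [dymi,patp] -> 11 lines: tdp fmizg dymi patp dsoc oraol gel gjyf nrq udne wpe

Answer: tdp
fmizg
dymi
patp
dsoc
oraol
gel
gjyf
nrq
udne
wpe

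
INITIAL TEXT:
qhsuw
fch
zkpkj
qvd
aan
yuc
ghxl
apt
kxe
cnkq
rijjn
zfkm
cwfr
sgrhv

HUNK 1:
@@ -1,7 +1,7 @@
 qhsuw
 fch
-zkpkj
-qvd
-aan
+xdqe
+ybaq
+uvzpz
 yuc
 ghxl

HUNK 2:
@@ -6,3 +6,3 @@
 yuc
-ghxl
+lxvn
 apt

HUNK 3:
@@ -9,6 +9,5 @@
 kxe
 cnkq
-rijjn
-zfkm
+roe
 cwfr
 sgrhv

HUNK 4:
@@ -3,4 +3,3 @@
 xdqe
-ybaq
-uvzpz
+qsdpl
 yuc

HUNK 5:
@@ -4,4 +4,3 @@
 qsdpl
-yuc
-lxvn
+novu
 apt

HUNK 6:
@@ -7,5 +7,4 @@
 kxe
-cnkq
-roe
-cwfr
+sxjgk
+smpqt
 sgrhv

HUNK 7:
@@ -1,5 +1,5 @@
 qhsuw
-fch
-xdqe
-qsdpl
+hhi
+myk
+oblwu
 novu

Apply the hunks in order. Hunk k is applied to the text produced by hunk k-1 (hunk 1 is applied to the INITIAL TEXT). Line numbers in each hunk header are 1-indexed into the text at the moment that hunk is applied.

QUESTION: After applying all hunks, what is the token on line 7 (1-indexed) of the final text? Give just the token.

Hunk 1: at line 1 remove [zkpkj,qvd,aan] add [xdqe,ybaq,uvzpz] -> 14 lines: qhsuw fch xdqe ybaq uvzpz yuc ghxl apt kxe cnkq rijjn zfkm cwfr sgrhv
Hunk 2: at line 6 remove [ghxl] add [lxvn] -> 14 lines: qhsuw fch xdqe ybaq uvzpz yuc lxvn apt kxe cnkq rijjn zfkm cwfr sgrhv
Hunk 3: at line 9 remove [rijjn,zfkm] add [roe] -> 13 lines: qhsuw fch xdqe ybaq uvzpz yuc lxvn apt kxe cnkq roe cwfr sgrhv
Hunk 4: at line 3 remove [ybaq,uvzpz] add [qsdpl] -> 12 lines: qhsuw fch xdqe qsdpl yuc lxvn apt kxe cnkq roe cwfr sgrhv
Hunk 5: at line 4 remove [yuc,lxvn] add [novu] -> 11 lines: qhsuw fch xdqe qsdpl novu apt kxe cnkq roe cwfr sgrhv
Hunk 6: at line 7 remove [cnkq,roe,cwfr] add [sxjgk,smpqt] -> 10 lines: qhsuw fch xdqe qsdpl novu apt kxe sxjgk smpqt sgrhv
Hunk 7: at line 1 remove [fch,xdqe,qsdpl] add [hhi,myk,oblwu] -> 10 lines: qhsuw hhi myk oblwu novu apt kxe sxjgk smpqt sgrhv
Final line 7: kxe

Answer: kxe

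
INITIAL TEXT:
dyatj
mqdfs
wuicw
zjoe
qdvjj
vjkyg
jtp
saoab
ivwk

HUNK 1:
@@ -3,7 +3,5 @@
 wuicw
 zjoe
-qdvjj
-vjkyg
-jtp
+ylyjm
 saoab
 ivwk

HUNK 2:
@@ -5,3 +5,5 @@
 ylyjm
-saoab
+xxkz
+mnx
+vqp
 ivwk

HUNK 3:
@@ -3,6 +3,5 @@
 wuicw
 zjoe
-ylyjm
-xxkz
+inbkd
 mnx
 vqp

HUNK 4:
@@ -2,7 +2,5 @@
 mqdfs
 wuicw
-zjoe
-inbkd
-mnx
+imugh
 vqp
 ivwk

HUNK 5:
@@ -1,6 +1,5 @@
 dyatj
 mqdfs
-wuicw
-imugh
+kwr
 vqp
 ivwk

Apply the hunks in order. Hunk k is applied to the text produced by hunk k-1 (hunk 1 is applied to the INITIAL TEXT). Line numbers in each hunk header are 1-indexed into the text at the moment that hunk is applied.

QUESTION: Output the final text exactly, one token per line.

Answer: dyatj
mqdfs
kwr
vqp
ivwk

Derivation:
Hunk 1: at line 3 remove [qdvjj,vjkyg,jtp] add [ylyjm] -> 7 lines: dyatj mqdfs wuicw zjoe ylyjm saoab ivwk
Hunk 2: at line 5 remove [saoab] add [xxkz,mnx,vqp] -> 9 lines: dyatj mqdfs wuicw zjoe ylyjm xxkz mnx vqp ivwk
Hunk 3: at line 3 remove [ylyjm,xxkz] add [inbkd] -> 8 lines: dyatj mqdfs wuicw zjoe inbkd mnx vqp ivwk
Hunk 4: at line 2 remove [zjoe,inbkd,mnx] add [imugh] -> 6 lines: dyatj mqdfs wuicw imugh vqp ivwk
Hunk 5: at line 1 remove [wuicw,imugh] add [kwr] -> 5 lines: dyatj mqdfs kwr vqp ivwk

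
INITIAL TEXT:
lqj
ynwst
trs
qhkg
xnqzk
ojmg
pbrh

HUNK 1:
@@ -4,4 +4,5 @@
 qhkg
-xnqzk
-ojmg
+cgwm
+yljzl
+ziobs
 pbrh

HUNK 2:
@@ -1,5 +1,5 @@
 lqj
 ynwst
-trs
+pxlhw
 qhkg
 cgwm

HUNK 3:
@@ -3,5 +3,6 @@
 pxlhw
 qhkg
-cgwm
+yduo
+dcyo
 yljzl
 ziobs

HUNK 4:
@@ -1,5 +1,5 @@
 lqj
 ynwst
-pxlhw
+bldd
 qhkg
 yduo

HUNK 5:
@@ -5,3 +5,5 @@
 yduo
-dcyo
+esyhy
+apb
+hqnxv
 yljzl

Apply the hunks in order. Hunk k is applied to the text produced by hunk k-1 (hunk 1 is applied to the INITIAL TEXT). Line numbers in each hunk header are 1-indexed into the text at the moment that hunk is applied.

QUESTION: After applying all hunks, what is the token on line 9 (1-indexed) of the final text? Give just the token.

Answer: yljzl

Derivation:
Hunk 1: at line 4 remove [xnqzk,ojmg] add [cgwm,yljzl,ziobs] -> 8 lines: lqj ynwst trs qhkg cgwm yljzl ziobs pbrh
Hunk 2: at line 1 remove [trs] add [pxlhw] -> 8 lines: lqj ynwst pxlhw qhkg cgwm yljzl ziobs pbrh
Hunk 3: at line 3 remove [cgwm] add [yduo,dcyo] -> 9 lines: lqj ynwst pxlhw qhkg yduo dcyo yljzl ziobs pbrh
Hunk 4: at line 1 remove [pxlhw] add [bldd] -> 9 lines: lqj ynwst bldd qhkg yduo dcyo yljzl ziobs pbrh
Hunk 5: at line 5 remove [dcyo] add [esyhy,apb,hqnxv] -> 11 lines: lqj ynwst bldd qhkg yduo esyhy apb hqnxv yljzl ziobs pbrh
Final line 9: yljzl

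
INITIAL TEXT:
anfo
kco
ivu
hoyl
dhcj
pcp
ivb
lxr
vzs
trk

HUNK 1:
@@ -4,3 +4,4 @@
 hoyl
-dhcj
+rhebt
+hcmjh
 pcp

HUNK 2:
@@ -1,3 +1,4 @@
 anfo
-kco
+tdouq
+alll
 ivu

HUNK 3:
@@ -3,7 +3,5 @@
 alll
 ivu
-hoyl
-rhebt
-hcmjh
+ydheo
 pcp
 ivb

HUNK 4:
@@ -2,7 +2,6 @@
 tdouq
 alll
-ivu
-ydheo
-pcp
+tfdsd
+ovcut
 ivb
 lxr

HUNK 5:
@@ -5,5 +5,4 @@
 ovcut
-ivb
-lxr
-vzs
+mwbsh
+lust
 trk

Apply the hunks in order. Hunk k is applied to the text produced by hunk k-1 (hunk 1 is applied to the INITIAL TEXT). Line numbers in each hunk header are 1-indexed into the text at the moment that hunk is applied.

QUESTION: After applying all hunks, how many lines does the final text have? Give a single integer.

Hunk 1: at line 4 remove [dhcj] add [rhebt,hcmjh] -> 11 lines: anfo kco ivu hoyl rhebt hcmjh pcp ivb lxr vzs trk
Hunk 2: at line 1 remove [kco] add [tdouq,alll] -> 12 lines: anfo tdouq alll ivu hoyl rhebt hcmjh pcp ivb lxr vzs trk
Hunk 3: at line 3 remove [hoyl,rhebt,hcmjh] add [ydheo] -> 10 lines: anfo tdouq alll ivu ydheo pcp ivb lxr vzs trk
Hunk 4: at line 2 remove [ivu,ydheo,pcp] add [tfdsd,ovcut] -> 9 lines: anfo tdouq alll tfdsd ovcut ivb lxr vzs trk
Hunk 5: at line 5 remove [ivb,lxr,vzs] add [mwbsh,lust] -> 8 lines: anfo tdouq alll tfdsd ovcut mwbsh lust trk
Final line count: 8

Answer: 8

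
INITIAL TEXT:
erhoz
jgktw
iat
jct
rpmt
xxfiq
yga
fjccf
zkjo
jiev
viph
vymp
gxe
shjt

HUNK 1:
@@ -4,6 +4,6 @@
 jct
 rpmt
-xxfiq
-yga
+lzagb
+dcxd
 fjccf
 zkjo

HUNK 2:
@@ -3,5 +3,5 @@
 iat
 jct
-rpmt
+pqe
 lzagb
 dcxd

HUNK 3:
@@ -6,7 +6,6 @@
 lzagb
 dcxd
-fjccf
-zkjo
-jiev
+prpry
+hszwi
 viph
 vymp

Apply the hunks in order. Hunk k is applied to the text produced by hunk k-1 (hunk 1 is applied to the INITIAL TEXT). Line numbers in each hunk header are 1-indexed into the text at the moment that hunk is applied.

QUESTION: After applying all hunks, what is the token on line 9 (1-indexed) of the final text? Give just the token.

Answer: hszwi

Derivation:
Hunk 1: at line 4 remove [xxfiq,yga] add [lzagb,dcxd] -> 14 lines: erhoz jgktw iat jct rpmt lzagb dcxd fjccf zkjo jiev viph vymp gxe shjt
Hunk 2: at line 3 remove [rpmt] add [pqe] -> 14 lines: erhoz jgktw iat jct pqe lzagb dcxd fjccf zkjo jiev viph vymp gxe shjt
Hunk 3: at line 6 remove [fjccf,zkjo,jiev] add [prpry,hszwi] -> 13 lines: erhoz jgktw iat jct pqe lzagb dcxd prpry hszwi viph vymp gxe shjt
Final line 9: hszwi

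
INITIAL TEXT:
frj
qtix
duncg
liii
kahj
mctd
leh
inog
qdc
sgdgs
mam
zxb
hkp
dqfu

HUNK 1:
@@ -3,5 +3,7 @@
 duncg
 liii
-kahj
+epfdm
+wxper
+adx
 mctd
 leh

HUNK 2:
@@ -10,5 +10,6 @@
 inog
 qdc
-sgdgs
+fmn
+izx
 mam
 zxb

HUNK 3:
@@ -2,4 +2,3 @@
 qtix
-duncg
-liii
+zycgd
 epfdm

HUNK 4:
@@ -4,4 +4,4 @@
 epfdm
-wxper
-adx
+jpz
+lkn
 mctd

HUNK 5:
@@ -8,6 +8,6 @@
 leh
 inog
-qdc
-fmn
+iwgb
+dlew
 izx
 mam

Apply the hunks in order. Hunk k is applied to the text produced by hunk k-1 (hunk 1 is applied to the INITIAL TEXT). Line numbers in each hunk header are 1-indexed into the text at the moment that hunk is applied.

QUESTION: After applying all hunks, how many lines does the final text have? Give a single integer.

Hunk 1: at line 3 remove [kahj] add [epfdm,wxper,adx] -> 16 lines: frj qtix duncg liii epfdm wxper adx mctd leh inog qdc sgdgs mam zxb hkp dqfu
Hunk 2: at line 10 remove [sgdgs] add [fmn,izx] -> 17 lines: frj qtix duncg liii epfdm wxper adx mctd leh inog qdc fmn izx mam zxb hkp dqfu
Hunk 3: at line 2 remove [duncg,liii] add [zycgd] -> 16 lines: frj qtix zycgd epfdm wxper adx mctd leh inog qdc fmn izx mam zxb hkp dqfu
Hunk 4: at line 4 remove [wxper,adx] add [jpz,lkn] -> 16 lines: frj qtix zycgd epfdm jpz lkn mctd leh inog qdc fmn izx mam zxb hkp dqfu
Hunk 5: at line 8 remove [qdc,fmn] add [iwgb,dlew] -> 16 lines: frj qtix zycgd epfdm jpz lkn mctd leh inog iwgb dlew izx mam zxb hkp dqfu
Final line count: 16

Answer: 16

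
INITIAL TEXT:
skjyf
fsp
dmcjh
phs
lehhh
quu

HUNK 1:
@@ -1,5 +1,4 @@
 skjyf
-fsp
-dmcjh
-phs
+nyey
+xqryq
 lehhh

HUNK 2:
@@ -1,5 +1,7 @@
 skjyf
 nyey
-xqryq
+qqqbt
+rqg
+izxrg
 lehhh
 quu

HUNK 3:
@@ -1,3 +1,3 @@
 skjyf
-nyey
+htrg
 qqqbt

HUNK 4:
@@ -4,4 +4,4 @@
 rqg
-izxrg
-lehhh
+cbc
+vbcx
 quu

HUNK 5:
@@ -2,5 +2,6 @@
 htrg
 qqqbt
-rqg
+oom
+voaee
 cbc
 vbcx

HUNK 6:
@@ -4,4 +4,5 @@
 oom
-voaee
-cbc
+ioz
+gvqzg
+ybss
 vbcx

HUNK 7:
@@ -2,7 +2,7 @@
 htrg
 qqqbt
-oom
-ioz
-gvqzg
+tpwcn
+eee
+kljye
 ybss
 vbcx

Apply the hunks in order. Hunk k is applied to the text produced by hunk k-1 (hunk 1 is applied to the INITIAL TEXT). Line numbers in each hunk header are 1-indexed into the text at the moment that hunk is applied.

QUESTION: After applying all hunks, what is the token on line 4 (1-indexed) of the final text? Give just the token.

Answer: tpwcn

Derivation:
Hunk 1: at line 1 remove [fsp,dmcjh,phs] add [nyey,xqryq] -> 5 lines: skjyf nyey xqryq lehhh quu
Hunk 2: at line 1 remove [xqryq] add [qqqbt,rqg,izxrg] -> 7 lines: skjyf nyey qqqbt rqg izxrg lehhh quu
Hunk 3: at line 1 remove [nyey] add [htrg] -> 7 lines: skjyf htrg qqqbt rqg izxrg lehhh quu
Hunk 4: at line 4 remove [izxrg,lehhh] add [cbc,vbcx] -> 7 lines: skjyf htrg qqqbt rqg cbc vbcx quu
Hunk 5: at line 2 remove [rqg] add [oom,voaee] -> 8 lines: skjyf htrg qqqbt oom voaee cbc vbcx quu
Hunk 6: at line 4 remove [voaee,cbc] add [ioz,gvqzg,ybss] -> 9 lines: skjyf htrg qqqbt oom ioz gvqzg ybss vbcx quu
Hunk 7: at line 2 remove [oom,ioz,gvqzg] add [tpwcn,eee,kljye] -> 9 lines: skjyf htrg qqqbt tpwcn eee kljye ybss vbcx quu
Final line 4: tpwcn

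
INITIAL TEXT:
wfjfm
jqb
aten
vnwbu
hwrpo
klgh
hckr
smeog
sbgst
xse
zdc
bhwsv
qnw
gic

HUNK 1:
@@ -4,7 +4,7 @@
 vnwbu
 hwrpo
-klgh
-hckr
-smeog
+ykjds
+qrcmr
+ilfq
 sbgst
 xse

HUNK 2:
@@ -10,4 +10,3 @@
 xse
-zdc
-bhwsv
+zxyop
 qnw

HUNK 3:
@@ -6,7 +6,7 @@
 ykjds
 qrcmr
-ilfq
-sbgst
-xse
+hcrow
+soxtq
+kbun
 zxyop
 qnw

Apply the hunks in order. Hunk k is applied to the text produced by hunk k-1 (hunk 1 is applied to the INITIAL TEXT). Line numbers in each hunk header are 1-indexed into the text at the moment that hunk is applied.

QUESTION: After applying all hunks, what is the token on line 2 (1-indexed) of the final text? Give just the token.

Answer: jqb

Derivation:
Hunk 1: at line 4 remove [klgh,hckr,smeog] add [ykjds,qrcmr,ilfq] -> 14 lines: wfjfm jqb aten vnwbu hwrpo ykjds qrcmr ilfq sbgst xse zdc bhwsv qnw gic
Hunk 2: at line 10 remove [zdc,bhwsv] add [zxyop] -> 13 lines: wfjfm jqb aten vnwbu hwrpo ykjds qrcmr ilfq sbgst xse zxyop qnw gic
Hunk 3: at line 6 remove [ilfq,sbgst,xse] add [hcrow,soxtq,kbun] -> 13 lines: wfjfm jqb aten vnwbu hwrpo ykjds qrcmr hcrow soxtq kbun zxyop qnw gic
Final line 2: jqb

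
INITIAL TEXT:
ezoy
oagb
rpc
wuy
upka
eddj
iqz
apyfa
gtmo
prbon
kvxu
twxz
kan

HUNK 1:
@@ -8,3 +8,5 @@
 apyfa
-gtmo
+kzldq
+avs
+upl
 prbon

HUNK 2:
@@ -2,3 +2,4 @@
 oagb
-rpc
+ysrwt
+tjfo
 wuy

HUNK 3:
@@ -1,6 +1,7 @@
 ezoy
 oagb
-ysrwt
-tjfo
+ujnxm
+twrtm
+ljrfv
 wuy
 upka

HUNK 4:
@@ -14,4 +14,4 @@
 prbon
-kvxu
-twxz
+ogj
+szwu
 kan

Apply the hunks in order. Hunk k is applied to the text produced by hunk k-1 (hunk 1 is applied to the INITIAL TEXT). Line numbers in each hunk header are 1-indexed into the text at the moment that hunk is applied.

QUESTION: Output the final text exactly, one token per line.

Answer: ezoy
oagb
ujnxm
twrtm
ljrfv
wuy
upka
eddj
iqz
apyfa
kzldq
avs
upl
prbon
ogj
szwu
kan

Derivation:
Hunk 1: at line 8 remove [gtmo] add [kzldq,avs,upl] -> 15 lines: ezoy oagb rpc wuy upka eddj iqz apyfa kzldq avs upl prbon kvxu twxz kan
Hunk 2: at line 2 remove [rpc] add [ysrwt,tjfo] -> 16 lines: ezoy oagb ysrwt tjfo wuy upka eddj iqz apyfa kzldq avs upl prbon kvxu twxz kan
Hunk 3: at line 1 remove [ysrwt,tjfo] add [ujnxm,twrtm,ljrfv] -> 17 lines: ezoy oagb ujnxm twrtm ljrfv wuy upka eddj iqz apyfa kzldq avs upl prbon kvxu twxz kan
Hunk 4: at line 14 remove [kvxu,twxz] add [ogj,szwu] -> 17 lines: ezoy oagb ujnxm twrtm ljrfv wuy upka eddj iqz apyfa kzldq avs upl prbon ogj szwu kan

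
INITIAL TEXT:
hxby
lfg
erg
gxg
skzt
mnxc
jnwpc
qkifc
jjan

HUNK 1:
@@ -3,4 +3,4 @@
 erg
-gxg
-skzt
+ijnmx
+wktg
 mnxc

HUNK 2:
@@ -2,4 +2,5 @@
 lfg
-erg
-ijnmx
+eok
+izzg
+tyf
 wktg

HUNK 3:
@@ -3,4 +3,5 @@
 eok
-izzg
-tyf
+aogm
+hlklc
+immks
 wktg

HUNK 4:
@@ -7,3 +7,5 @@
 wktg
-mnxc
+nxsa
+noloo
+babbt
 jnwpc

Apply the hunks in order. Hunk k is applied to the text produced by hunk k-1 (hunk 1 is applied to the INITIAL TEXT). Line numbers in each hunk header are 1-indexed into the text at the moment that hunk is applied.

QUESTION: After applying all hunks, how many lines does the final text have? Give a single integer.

Hunk 1: at line 3 remove [gxg,skzt] add [ijnmx,wktg] -> 9 lines: hxby lfg erg ijnmx wktg mnxc jnwpc qkifc jjan
Hunk 2: at line 2 remove [erg,ijnmx] add [eok,izzg,tyf] -> 10 lines: hxby lfg eok izzg tyf wktg mnxc jnwpc qkifc jjan
Hunk 3: at line 3 remove [izzg,tyf] add [aogm,hlklc,immks] -> 11 lines: hxby lfg eok aogm hlklc immks wktg mnxc jnwpc qkifc jjan
Hunk 4: at line 7 remove [mnxc] add [nxsa,noloo,babbt] -> 13 lines: hxby lfg eok aogm hlklc immks wktg nxsa noloo babbt jnwpc qkifc jjan
Final line count: 13

Answer: 13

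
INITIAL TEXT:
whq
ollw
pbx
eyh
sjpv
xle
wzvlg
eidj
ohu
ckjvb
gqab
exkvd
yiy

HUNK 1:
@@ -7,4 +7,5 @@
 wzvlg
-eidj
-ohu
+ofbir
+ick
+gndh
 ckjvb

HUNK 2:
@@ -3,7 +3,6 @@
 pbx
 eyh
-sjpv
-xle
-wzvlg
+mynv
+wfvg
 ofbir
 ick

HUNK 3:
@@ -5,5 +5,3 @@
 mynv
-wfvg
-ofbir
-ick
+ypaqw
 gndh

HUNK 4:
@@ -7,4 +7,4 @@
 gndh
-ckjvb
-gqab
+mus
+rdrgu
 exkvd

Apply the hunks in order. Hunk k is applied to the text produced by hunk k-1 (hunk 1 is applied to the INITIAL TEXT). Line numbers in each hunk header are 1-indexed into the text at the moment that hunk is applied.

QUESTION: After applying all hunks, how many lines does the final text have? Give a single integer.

Hunk 1: at line 7 remove [eidj,ohu] add [ofbir,ick,gndh] -> 14 lines: whq ollw pbx eyh sjpv xle wzvlg ofbir ick gndh ckjvb gqab exkvd yiy
Hunk 2: at line 3 remove [sjpv,xle,wzvlg] add [mynv,wfvg] -> 13 lines: whq ollw pbx eyh mynv wfvg ofbir ick gndh ckjvb gqab exkvd yiy
Hunk 3: at line 5 remove [wfvg,ofbir,ick] add [ypaqw] -> 11 lines: whq ollw pbx eyh mynv ypaqw gndh ckjvb gqab exkvd yiy
Hunk 4: at line 7 remove [ckjvb,gqab] add [mus,rdrgu] -> 11 lines: whq ollw pbx eyh mynv ypaqw gndh mus rdrgu exkvd yiy
Final line count: 11

Answer: 11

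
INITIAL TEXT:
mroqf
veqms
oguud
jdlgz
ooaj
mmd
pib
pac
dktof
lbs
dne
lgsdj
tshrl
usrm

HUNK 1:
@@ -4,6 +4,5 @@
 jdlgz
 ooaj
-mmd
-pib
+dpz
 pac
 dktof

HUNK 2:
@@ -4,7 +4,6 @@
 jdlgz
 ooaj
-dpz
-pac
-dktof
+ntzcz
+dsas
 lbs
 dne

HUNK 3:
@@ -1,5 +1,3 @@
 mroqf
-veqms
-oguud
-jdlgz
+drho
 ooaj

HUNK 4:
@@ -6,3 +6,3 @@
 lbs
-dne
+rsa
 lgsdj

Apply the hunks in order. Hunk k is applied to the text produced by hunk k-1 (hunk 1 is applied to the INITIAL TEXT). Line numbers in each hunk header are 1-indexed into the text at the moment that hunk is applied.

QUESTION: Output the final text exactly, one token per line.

Hunk 1: at line 4 remove [mmd,pib] add [dpz] -> 13 lines: mroqf veqms oguud jdlgz ooaj dpz pac dktof lbs dne lgsdj tshrl usrm
Hunk 2: at line 4 remove [dpz,pac,dktof] add [ntzcz,dsas] -> 12 lines: mroqf veqms oguud jdlgz ooaj ntzcz dsas lbs dne lgsdj tshrl usrm
Hunk 3: at line 1 remove [veqms,oguud,jdlgz] add [drho] -> 10 lines: mroqf drho ooaj ntzcz dsas lbs dne lgsdj tshrl usrm
Hunk 4: at line 6 remove [dne] add [rsa] -> 10 lines: mroqf drho ooaj ntzcz dsas lbs rsa lgsdj tshrl usrm

Answer: mroqf
drho
ooaj
ntzcz
dsas
lbs
rsa
lgsdj
tshrl
usrm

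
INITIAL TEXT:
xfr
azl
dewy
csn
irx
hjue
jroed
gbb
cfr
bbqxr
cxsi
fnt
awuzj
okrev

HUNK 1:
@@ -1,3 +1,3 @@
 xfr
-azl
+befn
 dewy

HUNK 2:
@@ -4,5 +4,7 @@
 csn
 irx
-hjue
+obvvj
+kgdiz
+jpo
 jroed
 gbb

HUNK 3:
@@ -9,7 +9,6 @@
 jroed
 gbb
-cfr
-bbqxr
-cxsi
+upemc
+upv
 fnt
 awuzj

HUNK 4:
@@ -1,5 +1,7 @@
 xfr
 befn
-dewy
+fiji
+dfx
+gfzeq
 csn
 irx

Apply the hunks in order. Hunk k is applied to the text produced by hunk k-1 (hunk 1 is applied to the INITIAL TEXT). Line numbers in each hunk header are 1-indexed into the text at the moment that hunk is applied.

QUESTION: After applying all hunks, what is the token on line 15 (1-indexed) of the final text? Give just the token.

Answer: fnt

Derivation:
Hunk 1: at line 1 remove [azl] add [befn] -> 14 lines: xfr befn dewy csn irx hjue jroed gbb cfr bbqxr cxsi fnt awuzj okrev
Hunk 2: at line 4 remove [hjue] add [obvvj,kgdiz,jpo] -> 16 lines: xfr befn dewy csn irx obvvj kgdiz jpo jroed gbb cfr bbqxr cxsi fnt awuzj okrev
Hunk 3: at line 9 remove [cfr,bbqxr,cxsi] add [upemc,upv] -> 15 lines: xfr befn dewy csn irx obvvj kgdiz jpo jroed gbb upemc upv fnt awuzj okrev
Hunk 4: at line 1 remove [dewy] add [fiji,dfx,gfzeq] -> 17 lines: xfr befn fiji dfx gfzeq csn irx obvvj kgdiz jpo jroed gbb upemc upv fnt awuzj okrev
Final line 15: fnt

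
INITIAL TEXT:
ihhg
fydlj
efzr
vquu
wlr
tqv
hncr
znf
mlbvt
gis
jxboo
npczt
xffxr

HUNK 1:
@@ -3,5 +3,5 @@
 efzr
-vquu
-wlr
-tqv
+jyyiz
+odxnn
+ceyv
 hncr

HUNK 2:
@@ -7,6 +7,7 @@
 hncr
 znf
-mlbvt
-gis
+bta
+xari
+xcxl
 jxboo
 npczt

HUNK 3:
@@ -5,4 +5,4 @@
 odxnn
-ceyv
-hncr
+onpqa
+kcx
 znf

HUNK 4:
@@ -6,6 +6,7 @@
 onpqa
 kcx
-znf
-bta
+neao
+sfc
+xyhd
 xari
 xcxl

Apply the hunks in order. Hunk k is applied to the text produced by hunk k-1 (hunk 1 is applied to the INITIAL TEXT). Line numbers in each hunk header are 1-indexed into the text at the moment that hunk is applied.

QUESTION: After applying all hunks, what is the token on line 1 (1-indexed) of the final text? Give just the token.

Hunk 1: at line 3 remove [vquu,wlr,tqv] add [jyyiz,odxnn,ceyv] -> 13 lines: ihhg fydlj efzr jyyiz odxnn ceyv hncr znf mlbvt gis jxboo npczt xffxr
Hunk 2: at line 7 remove [mlbvt,gis] add [bta,xari,xcxl] -> 14 lines: ihhg fydlj efzr jyyiz odxnn ceyv hncr znf bta xari xcxl jxboo npczt xffxr
Hunk 3: at line 5 remove [ceyv,hncr] add [onpqa,kcx] -> 14 lines: ihhg fydlj efzr jyyiz odxnn onpqa kcx znf bta xari xcxl jxboo npczt xffxr
Hunk 4: at line 6 remove [znf,bta] add [neao,sfc,xyhd] -> 15 lines: ihhg fydlj efzr jyyiz odxnn onpqa kcx neao sfc xyhd xari xcxl jxboo npczt xffxr
Final line 1: ihhg

Answer: ihhg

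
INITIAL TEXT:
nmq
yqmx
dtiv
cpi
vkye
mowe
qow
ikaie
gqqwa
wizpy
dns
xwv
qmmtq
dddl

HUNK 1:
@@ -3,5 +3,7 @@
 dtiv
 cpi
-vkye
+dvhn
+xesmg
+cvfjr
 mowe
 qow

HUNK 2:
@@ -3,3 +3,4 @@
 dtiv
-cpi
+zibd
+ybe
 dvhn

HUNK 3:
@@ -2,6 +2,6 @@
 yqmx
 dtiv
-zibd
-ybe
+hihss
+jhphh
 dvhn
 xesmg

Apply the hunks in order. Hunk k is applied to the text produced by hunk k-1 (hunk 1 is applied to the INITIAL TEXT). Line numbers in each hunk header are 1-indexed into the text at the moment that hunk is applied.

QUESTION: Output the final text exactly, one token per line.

Answer: nmq
yqmx
dtiv
hihss
jhphh
dvhn
xesmg
cvfjr
mowe
qow
ikaie
gqqwa
wizpy
dns
xwv
qmmtq
dddl

Derivation:
Hunk 1: at line 3 remove [vkye] add [dvhn,xesmg,cvfjr] -> 16 lines: nmq yqmx dtiv cpi dvhn xesmg cvfjr mowe qow ikaie gqqwa wizpy dns xwv qmmtq dddl
Hunk 2: at line 3 remove [cpi] add [zibd,ybe] -> 17 lines: nmq yqmx dtiv zibd ybe dvhn xesmg cvfjr mowe qow ikaie gqqwa wizpy dns xwv qmmtq dddl
Hunk 3: at line 2 remove [zibd,ybe] add [hihss,jhphh] -> 17 lines: nmq yqmx dtiv hihss jhphh dvhn xesmg cvfjr mowe qow ikaie gqqwa wizpy dns xwv qmmtq dddl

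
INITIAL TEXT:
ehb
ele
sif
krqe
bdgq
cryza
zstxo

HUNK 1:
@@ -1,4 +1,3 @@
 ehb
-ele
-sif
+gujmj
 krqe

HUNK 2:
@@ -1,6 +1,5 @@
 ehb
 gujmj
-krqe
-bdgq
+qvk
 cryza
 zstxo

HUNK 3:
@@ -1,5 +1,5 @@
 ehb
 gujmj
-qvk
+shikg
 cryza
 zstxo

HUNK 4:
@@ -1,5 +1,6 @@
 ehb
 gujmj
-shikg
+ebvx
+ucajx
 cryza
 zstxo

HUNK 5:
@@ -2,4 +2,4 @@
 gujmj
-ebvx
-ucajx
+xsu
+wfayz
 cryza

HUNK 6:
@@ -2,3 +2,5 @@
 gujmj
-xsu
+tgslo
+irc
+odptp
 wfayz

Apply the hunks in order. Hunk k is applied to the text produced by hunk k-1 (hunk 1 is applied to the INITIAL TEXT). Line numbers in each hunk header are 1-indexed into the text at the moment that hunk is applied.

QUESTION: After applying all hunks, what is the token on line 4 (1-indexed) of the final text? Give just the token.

Answer: irc

Derivation:
Hunk 1: at line 1 remove [ele,sif] add [gujmj] -> 6 lines: ehb gujmj krqe bdgq cryza zstxo
Hunk 2: at line 1 remove [krqe,bdgq] add [qvk] -> 5 lines: ehb gujmj qvk cryza zstxo
Hunk 3: at line 1 remove [qvk] add [shikg] -> 5 lines: ehb gujmj shikg cryza zstxo
Hunk 4: at line 1 remove [shikg] add [ebvx,ucajx] -> 6 lines: ehb gujmj ebvx ucajx cryza zstxo
Hunk 5: at line 2 remove [ebvx,ucajx] add [xsu,wfayz] -> 6 lines: ehb gujmj xsu wfayz cryza zstxo
Hunk 6: at line 2 remove [xsu] add [tgslo,irc,odptp] -> 8 lines: ehb gujmj tgslo irc odptp wfayz cryza zstxo
Final line 4: irc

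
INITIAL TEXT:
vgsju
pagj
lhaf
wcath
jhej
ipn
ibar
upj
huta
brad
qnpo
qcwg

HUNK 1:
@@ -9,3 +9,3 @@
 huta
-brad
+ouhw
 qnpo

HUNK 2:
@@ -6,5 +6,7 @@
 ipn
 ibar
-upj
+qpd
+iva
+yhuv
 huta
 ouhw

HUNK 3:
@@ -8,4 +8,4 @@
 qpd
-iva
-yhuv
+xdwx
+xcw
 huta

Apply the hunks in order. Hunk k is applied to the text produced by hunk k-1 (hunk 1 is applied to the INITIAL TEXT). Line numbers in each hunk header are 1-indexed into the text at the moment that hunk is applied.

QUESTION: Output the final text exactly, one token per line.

Answer: vgsju
pagj
lhaf
wcath
jhej
ipn
ibar
qpd
xdwx
xcw
huta
ouhw
qnpo
qcwg

Derivation:
Hunk 1: at line 9 remove [brad] add [ouhw] -> 12 lines: vgsju pagj lhaf wcath jhej ipn ibar upj huta ouhw qnpo qcwg
Hunk 2: at line 6 remove [upj] add [qpd,iva,yhuv] -> 14 lines: vgsju pagj lhaf wcath jhej ipn ibar qpd iva yhuv huta ouhw qnpo qcwg
Hunk 3: at line 8 remove [iva,yhuv] add [xdwx,xcw] -> 14 lines: vgsju pagj lhaf wcath jhej ipn ibar qpd xdwx xcw huta ouhw qnpo qcwg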